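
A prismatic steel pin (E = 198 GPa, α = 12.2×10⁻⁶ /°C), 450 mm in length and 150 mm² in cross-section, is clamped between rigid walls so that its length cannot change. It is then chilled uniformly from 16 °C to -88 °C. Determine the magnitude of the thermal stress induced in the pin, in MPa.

Because both ends are immovable the net strain is zero, and the suppressed thermal strain is αΔT = 12.2×10⁻⁶ × 104 = 1268.8×10⁻⁶.
Hence σ = E·αΔT = 198×10³ × 1268.8×10⁻⁶ = 251.2 MPa, tensile.

σ ≈ 251 MPa (tensile)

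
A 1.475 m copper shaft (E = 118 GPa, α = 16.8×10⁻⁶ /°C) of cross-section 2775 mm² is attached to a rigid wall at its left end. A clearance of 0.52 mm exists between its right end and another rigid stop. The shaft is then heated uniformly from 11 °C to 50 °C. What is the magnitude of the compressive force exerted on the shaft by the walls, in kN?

P ≈ 99.1 kN

If the wall were absent the shaft would grow by αΔT L = 16.8×10⁻⁶ × 39 × 1475 = 0.9664 mm.
This exceeds the 0.52 mm gap, so the wall pushes back. The portion of expansion that must be recovered elastically is δ_free − gap = 0.9664 − 0.52 = 0.4464 mm.
Compatibility: PL/(AE) = 0.4464 mm, so σ = P/A = E × (0.4464/1475) = 35.71 MPa.
P = σA = 35.71 × 2775 = 99.11 kN.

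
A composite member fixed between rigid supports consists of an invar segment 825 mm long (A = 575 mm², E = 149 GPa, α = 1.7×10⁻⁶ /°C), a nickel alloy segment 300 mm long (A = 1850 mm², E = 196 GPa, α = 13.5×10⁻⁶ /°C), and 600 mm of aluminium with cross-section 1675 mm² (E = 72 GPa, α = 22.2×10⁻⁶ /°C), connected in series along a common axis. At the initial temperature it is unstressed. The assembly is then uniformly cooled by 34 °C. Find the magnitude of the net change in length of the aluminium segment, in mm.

With the walls removed the bar would change length by δ_free = Σ αᵢΔT Lᵢ = 1.7×10⁻⁶×34×825 + 13.5×10⁻⁶×34×300 + 22.2×10⁻⁶×34×600 = 0.6383 mm.
Since the ends are fixed, an axial force P builds up, equal in every segment, with P · Σ Lᵢ/(AᵢEᵢ) = δ_free.
The series flexibility is Σ Lᵢ/(AᵢEᵢ) = 825/(575×149×10³) + 300/(1850×196×10³) + 600/(1675×72×10³) = 1.543×10⁻⁵ mm/N.
P = 0.6383 / 1.543×10⁻⁵ = 41360 N = 41.36 kN, tensile.
For the aluminium segment, free thermal change = 22.2×10⁻⁶×34×600 = 0.4529 mm and elastic change from P = 41360×600/(1675×72×10³) = 0.2058 mm; these oppose, so the net change is 0.247 mm (segment shortens).

|ΔL| ≈ 0.247 mm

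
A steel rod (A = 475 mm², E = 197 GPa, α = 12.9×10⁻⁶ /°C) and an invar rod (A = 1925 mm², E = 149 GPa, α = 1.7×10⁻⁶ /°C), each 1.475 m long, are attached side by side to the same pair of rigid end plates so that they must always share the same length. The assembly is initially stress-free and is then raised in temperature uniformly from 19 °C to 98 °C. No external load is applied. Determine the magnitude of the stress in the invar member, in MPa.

σ ≈ 32.4 MPa (tensile)

Both members must finish at the same length. With the larger α, the steel tends to over-expand; the plates restrain it, putting the steel in compression and the invar in tension. With no external load the two internal forces are equal and opposite, magnitude P.
Compatibility of the two members (thermal + elastic change equal): (α₁ − α₂)ΔT = P·[1/(A₁E₁) + 1/(A₂E₂)].
|α₁ − α₂|·ΔT = 11.2×10⁻⁶ × 79 = 0.0008848.
1/(A₁E₁) + 1/(A₂E₂) = 1/(475×197×10³) + 1/(1925×149×10³) = 1.417×10⁻⁸ N⁻¹.
P = 0.0008848 / 1.417×10⁻⁸ = 62430 N = 62.43 kN.
σ_{invar} = P/A₂ = 62430/1925 = 32.43 MPa, tensile.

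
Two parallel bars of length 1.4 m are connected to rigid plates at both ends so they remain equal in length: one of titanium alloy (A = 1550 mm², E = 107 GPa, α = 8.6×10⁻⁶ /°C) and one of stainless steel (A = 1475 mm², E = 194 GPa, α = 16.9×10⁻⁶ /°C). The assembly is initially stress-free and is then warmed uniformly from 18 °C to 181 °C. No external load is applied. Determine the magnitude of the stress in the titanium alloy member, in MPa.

Equilibrium of a rigid end plate with no external load gives equal and opposite internal forces ±P in the two members. Since α_{stainless steel} > α_{titanium alloy}, heating drives the stainless steel into compression and the titanium alloy into tension.
Equating the net (thermal + elastic) strains gives |α₁ − α₂|·ΔT = P·[1/(A₁E₁) + 1/(A₂E₂)].
|α₁ − α₂|·ΔT = 8.3×10⁻⁶ × 163 = 0.001353.
1/(A₁E₁) + 1/(A₂E₂) = 1/(1550×107×10³) + 1/(1475×194×10³) = 9.524×10⁻⁹ N⁻¹.
So P = 0.001353 / 9.524×10⁻⁹ = 142 kN.
σ_{titanium alloy} = P/A₁ = 142000/1550 = 91.64 MPa, tensile.

σ ≈ 91.6 MPa (tensile)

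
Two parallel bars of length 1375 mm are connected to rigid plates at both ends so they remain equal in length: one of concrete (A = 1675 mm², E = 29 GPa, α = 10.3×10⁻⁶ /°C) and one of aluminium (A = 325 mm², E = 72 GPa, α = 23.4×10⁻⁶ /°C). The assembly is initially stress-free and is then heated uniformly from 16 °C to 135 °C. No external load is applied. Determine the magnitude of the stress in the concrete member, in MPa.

σ ≈ 14.7 MPa (tensile)

Equilibrium of a rigid end plate with no external load gives equal and opposite internal forces ±P in the two members. Since α_{aluminium} > α_{concrete}, heating drives the aluminium into compression and the concrete into tension.
Equating the net (thermal + elastic) strains gives |α₁ − α₂|·ΔT = P·[1/(A₁E₁) + 1/(A₂E₂)].
|α₁ − α₂|·ΔT = 13.1×10⁻⁶ × 119 = 0.001559.
1/(A₁E₁) + 1/(A₂E₂) = 1/(1675×29×10³) + 1/(325×72×10³) = 6.332×10⁻⁸ N⁻¹.
P = 0.001559 / 6.332×10⁻⁸ = 24620 N = 24.62 kN.
σ_{concrete} = P/A₁ = 24620/1675 = 14.7 MPa, tensile.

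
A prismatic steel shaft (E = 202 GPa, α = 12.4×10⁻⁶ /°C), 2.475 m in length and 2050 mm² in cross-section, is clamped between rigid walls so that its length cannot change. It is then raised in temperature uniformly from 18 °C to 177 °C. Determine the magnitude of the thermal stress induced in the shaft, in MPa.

σ ≈ 398 MPa (compressive)

With length fixed, the mechanical strain must cancel the thermal strain αΔT = 12.4×10⁻⁶ × 159 = 1971.6×10⁻⁶.
Hence σ = E·αΔT = 202×10³ × 1971.6×10⁻⁶ = 398.3 MPa, compressive.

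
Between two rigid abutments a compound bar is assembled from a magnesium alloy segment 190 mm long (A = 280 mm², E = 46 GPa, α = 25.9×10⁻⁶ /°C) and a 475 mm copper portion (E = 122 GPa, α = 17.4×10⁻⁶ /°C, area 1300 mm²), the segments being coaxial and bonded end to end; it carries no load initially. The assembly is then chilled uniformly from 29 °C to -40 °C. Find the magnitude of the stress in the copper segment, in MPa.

With the walls removed the bar would change length by δ_free = Σ αᵢΔT Lᵢ = 25.9×10⁻⁶×69×190 + 17.4×10⁻⁶×69×475 = 0.9098 mm.
Since the ends are fixed, an axial force P builds up, equal in every segment, with P · Σ Lᵢ/(AᵢEᵢ) = δ_free.
Σ Lᵢ/(AᵢEᵢ) = 190/(280×46×10³) + 475/(1300×122×10³) = 1.775×10⁻⁵ mm/N.
So P = 0.9098 / 1.775×10⁻⁵ = 51.27 kN, tensile.
σ_{copper} = P / A = 51270 / 1300 = 39.44 MPa.

σ ≈ 39.4 MPa (tensile)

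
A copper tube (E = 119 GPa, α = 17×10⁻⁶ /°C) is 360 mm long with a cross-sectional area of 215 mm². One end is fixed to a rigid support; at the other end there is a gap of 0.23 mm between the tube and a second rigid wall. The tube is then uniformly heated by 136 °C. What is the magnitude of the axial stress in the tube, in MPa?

If the wall were absent the tube would grow by αΔT L = 17×10⁻⁶ × 136 × 360 = 0.8323 mm.
This exceeds the 0.23 mm gap, so the wall pushes back. The portion of expansion that must be recovered elastically is δ_free − gap = 0.8323 − 0.23 = 0.6023 mm.
So σ = E(δ_free − g)/L = 119×10³ × 0.6023/360 = 199.1 MPa.

σ ≈ 199 MPa (compressive)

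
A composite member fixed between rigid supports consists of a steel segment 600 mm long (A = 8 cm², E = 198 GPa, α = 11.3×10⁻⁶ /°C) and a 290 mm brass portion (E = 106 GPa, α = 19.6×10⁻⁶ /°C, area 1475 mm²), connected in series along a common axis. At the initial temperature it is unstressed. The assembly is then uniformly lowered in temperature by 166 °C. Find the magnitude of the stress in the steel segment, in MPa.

σ ≈ 458 MPa (tensile)

Free thermal contraction of the whole bar: Σ αᵢΔT Lᵢ = 11.3×10⁻⁶×166×600 + 19.6×10⁻⁶×166×290 = 2.069 mm.
Since the ends are fixed, an axial force P builds up, equal in every segment, with P · Σ Lᵢ/(AᵢEᵢ) = δ_free.
The series flexibility is Σ Lᵢ/(AᵢEᵢ) = 600/(800×198×10³) + 290/(1475×106×10³) = 5.643×10⁻⁶ mm/N.
So P = 2.069 / 5.643×10⁻⁶ = 366.7 kN, tensile.
σ_{steel} = P / A = 366700 / 800 = 458.3 MPa.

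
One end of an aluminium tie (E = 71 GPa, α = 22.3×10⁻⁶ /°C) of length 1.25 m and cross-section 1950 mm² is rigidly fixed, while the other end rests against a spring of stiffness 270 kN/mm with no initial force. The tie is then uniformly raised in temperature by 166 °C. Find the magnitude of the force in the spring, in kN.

The unrestrained thermal change is αΔT L = 22.3×10⁻⁶ × 166 × 1250 = 4.627 mm.
With a force P in the spring, the elastic change of the tie is PL/(AE) and that of the spring is P/k; compatibility requires their sum to equal δ_free.
P [ L/(AE) + 1/k ] = δ_free → P [ 1250/(1950×71×10³) + 1/(270×10³) ] = 4.627.
P = 4.627 / 1.273×10⁻⁵ = 363400 N.

P ≈ 363 kN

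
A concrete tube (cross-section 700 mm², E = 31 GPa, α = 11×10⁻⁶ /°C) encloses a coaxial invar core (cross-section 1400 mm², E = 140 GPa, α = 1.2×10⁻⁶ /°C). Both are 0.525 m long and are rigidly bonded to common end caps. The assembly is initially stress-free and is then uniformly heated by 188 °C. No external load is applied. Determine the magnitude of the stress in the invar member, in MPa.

σ ≈ 25.7 MPa (tensile)

The concrete has the larger α, so on heating it would change length more than the invar if both were free. The rigid plates force a common final length, so the concrete is put into compression and the invar into tension, with equal and opposite forces P (no external load).
Setting the final lengths equal and cancelling L: (α₁ − α₂)ΔT = P/(A₁E₁) + P/(A₂E₂).
|α₁ − α₂|·ΔT = 9.8×10⁻⁶ × 188 = 0.001842.
1/(A₁E₁) + 1/(A₂E₂) = 1/(700×31×10³) + 1/(1400×140×10³) = 5.118×10⁻⁸ N⁻¹.
P = 0.001842 / 5.118×10⁻⁸ = 35990 N = 35.99 kN.
σ_{invar} = P/A₂ = 35990/1400 = 25.71 MPa, tensile.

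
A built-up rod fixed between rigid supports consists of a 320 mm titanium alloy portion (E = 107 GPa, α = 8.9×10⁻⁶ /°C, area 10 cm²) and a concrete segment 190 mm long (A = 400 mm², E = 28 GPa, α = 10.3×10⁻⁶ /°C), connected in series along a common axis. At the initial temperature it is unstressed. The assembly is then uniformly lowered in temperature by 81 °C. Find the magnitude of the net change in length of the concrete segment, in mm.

|ΔL| ≈ 0.172 mm

With the walls removed the bar would change length by δ_free = Σ αᵢΔT Lᵢ = 8.9×10⁻⁶×81×320 + 10.3×10⁻⁶×81×190 = 0.3892 mm.
The rigid supports impose zero overall length change; the single axial force P common to all segments must satisfy P Σ Lᵢ/(AᵢEᵢ) = δ_free.
Σ Lᵢ/(AᵢEᵢ) = 320/(1000×107×10³) + 190/(400×28×10³) = 1.995×10⁻⁵ mm/N.
Hence P = δ_free / Σ(L/AE) = 0.3892/1.995×10⁻⁵ = 19.5 kN (tensile).
For the concrete segment, free thermal change = 10.3×10⁻⁶×81×190 = 0.1585 mm and elastic change from P = 19500×190/(400×28×10³) = 0.3309 mm; these oppose, so the net change is 0.172 mm (segment lengthens).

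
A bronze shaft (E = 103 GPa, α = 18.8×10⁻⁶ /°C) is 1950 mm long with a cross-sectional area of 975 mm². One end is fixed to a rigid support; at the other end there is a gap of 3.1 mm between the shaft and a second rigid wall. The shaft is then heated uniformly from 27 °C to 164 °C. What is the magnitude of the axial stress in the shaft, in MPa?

Unrestrained expansion: δ_free = αΔT L = 18.8×10⁻⁶ × 137 × 1950 = 5.022 mm.
After closing the 3.1 mm clearance, 5.022 − 3.1 = 1.922 mm of expansion remains to be suppressed by the wall.
That suppressed elongation corresponds to σ = E·Δ/L = 103×10³ × 1.922/1950 = 101.5 MPa.

σ ≈ 102 MPa (compressive)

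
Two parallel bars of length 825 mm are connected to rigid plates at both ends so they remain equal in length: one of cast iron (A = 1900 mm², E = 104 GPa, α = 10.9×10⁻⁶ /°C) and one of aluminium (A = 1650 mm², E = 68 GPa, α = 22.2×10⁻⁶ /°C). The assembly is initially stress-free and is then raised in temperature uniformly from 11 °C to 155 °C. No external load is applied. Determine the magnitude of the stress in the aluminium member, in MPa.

σ ≈ 70.6 MPa (compressive)

Both members must finish at the same length. With the larger α, the aluminium tends to over-expand; the plates restrain it, putting the aluminium in compression and the cast iron in tension. With no external load the two internal forces are equal and opposite, magnitude P.
Setting the final lengths equal and cancelling L: (α₁ − α₂)ΔT = P/(A₁E₁) + P/(A₂E₂).
|α₁ − α₂|·ΔT = 11.3×10⁻⁶ × 144 = 0.001627.
1/(A₁E₁) + 1/(A₂E₂) = 1/(1900×104×10³) + 1/(1650×68×10³) = 1.397×10⁻⁸ N⁻¹.
So P = 0.001627 / 1.397×10⁻⁸ = 116.4 kN.
σ_{aluminium} = P/A₂ = 116400/1650 = 70.58 MPa, compressive.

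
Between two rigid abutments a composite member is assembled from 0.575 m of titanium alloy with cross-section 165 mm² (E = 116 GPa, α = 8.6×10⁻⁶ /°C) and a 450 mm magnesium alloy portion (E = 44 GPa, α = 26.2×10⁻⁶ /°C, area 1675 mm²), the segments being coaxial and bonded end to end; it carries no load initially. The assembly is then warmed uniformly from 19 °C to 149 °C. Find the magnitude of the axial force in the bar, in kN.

P ≈ 60.2 kN (compressive)

If the supports were absent, the total length change would be Σ αᵢΔT Lᵢ = 8.6×10⁻⁶×130×575 + 26.2×10⁻⁶×130×450 = 2.176 mm.
The rigid supports impose zero overall length change; the single axial force P common to all segments must satisfy P Σ Lᵢ/(AᵢEᵢ) = δ_free.
Σ Lᵢ/(AᵢEᵢ) = 575/(165×116×10³) + 450/(1675×44×10³) = 3.615×10⁻⁵ mm/N.
Hence P = δ_free / Σ(L/AE) = 2.176/3.615×10⁻⁵ = 60.19 kN (compressive).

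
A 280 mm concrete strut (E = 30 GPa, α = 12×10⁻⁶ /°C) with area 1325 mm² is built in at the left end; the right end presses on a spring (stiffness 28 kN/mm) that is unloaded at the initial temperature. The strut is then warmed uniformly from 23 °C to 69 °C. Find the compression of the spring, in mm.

δ ≈ 0.129 mm

If the spring were absent the strut would lengthen by αΔT L = 12×10⁻⁶ × 46 × 280 = 0.1546 mm.
With a force P in the spring, the elastic change of the strut is PL/(AE) and that of the spring is P/k; compatibility requires their sum to equal δ_free.
So P = δ_free / [L/(AE) + 1/k] = 0.1546 / [ 280/(1325×30×10³) + 1/(28×10³) ].
P = 0.1546 / 4.276×10⁻⁵ = 3615 N.
Spring compression = P/k = 3615/(28×10³) = 0.1291 mm.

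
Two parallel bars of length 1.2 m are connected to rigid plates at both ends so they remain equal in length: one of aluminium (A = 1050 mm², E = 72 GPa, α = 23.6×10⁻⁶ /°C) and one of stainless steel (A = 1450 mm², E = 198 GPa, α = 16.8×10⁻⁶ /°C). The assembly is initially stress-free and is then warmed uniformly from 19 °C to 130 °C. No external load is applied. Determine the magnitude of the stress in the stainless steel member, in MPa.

Both members must finish at the same length. With the larger α, the aluminium tends to over-expand; the plates restrain it, putting the aluminium in compression and the stainless steel in tension. With no external load the two internal forces are equal and opposite, magnitude P.
Setting the final lengths equal and cancelling L: (α₁ − α₂)ΔT = P/(A₁E₁) + P/(A₂E₂).
|α₁ − α₂|·ΔT = 6.8×10⁻⁶ × 111 = 0.0007548.
1/(A₁E₁) + 1/(A₂E₂) = 1/(1050×72×10³) + 1/(1450×198×10³) = 1.671×10⁻⁸ N⁻¹.
So P = 0.0007548 / 1.671×10⁻⁸ = 45.17 kN.
σ_{stainless steel} = P/A₂ = 45170/1450 = 31.15 MPa, tensile.

σ ≈ 31.2 MPa (tensile)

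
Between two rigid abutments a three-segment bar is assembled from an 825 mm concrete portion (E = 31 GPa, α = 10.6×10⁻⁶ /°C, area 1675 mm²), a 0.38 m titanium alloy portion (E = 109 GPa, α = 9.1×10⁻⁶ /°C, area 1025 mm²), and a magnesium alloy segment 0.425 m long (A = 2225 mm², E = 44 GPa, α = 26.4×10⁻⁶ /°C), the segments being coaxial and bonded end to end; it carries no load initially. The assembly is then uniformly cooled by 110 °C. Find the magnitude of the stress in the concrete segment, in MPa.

σ ≈ 65.1 MPa (tensile)

Free thermal contraction of the whole bar: Σ αᵢΔT Lᵢ = 10.6×10⁻⁶×110×825 + 9.1×10⁻⁶×110×380 + 26.4×10⁻⁶×110×425 = 2.577 mm.
The walls prevent any net length change, so an axial force P (same in every segment) develops. Compatibility: P · Σ Lᵢ/(AᵢEᵢ) = δ_free.
The series flexibility is Σ Lᵢ/(AᵢEᵢ) = 825/(1675×31×10³) + 380/(1025×109×10³) + 425/(2225×44×10³) = 2.363×10⁻⁵ mm/N.
So P = 2.577 / 2.363×10⁻⁵ = 109 kN, tensile.
σ_{concrete} = P / A = 109000 / 1675 = 65.09 MPa.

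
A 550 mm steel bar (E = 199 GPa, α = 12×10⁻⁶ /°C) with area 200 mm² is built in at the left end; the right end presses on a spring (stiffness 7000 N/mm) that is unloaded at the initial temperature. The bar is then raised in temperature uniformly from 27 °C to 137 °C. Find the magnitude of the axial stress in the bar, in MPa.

σ ≈ 23.2 MPa (compressive)

The unrestrained thermal change is αΔT L = 12×10⁻⁶ × 110 × 550 = 0.726 mm.
Let P be the compressive force at the spring. The bar shortens elastically by PL/(AE) and the spring compresses by P/k; together these equal δ_free.
So P = δ_free / [L/(AE) + 1/k] = 0.726 / [ 550/(200×199×10³) + 1/(7000) ].
P = 0.726 / 0.0001567 = 4634 N.
σ = P/A = 4634/200 = 23.17 MPa.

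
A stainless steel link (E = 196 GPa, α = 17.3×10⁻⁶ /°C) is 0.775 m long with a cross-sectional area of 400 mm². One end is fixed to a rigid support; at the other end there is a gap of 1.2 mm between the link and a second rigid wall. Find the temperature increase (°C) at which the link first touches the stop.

ΔT ≈ 89.5 °C

Contact occurs when the free expansion equals the gap: αΔT L = 1.2 mm.
So ΔT = g/(αL) = 1.2/(17.3×10⁻⁶ × 775) = 89.5 °C.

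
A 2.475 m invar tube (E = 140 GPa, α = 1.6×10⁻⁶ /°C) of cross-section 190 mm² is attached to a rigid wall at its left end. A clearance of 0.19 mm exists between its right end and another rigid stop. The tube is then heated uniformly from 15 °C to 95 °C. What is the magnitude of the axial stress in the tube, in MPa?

If the wall were absent the tube would grow by αΔT L = 1.6×10⁻⁶ × 80 × 2475 = 0.3168 mm.
The gap closes (δ_free > 0.19 mm) and the wall then resists a further 0.3168 − 0.19 = 0.1268 mm of expansion.
Compatibility: PL/(AE) = 0.1268 mm, so σ = P/A = E × (0.1268/2475) = 7.173 MPa.

σ ≈ 7.17 MPa (compressive)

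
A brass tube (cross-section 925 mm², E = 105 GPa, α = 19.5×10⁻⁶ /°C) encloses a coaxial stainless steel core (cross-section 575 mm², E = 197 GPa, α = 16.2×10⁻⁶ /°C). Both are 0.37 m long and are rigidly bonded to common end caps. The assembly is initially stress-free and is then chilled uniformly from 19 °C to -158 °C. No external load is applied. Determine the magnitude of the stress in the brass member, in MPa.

Equilibrium of a rigid end plate with no external load gives equal and opposite internal forces ±P in the two members. Since α_{brass} > α_{stainless steel}, cooling drives the brass into tension and the stainless steel into compression.
Setting the final lengths equal and cancelling L: (α₁ − α₂)ΔT = P/(A₁E₁) + P/(A₂E₂).
|α₁ − α₂|·ΔT = 3.3×10⁻⁶ × 177 = 0.0005841.
1/(A₁E₁) + 1/(A₂E₂) = 1/(925×105×10³) + 1/(575×197×10³) = 1.912×10⁻⁸ N⁻¹.
So P = 0.0005841 / 1.912×10⁻⁸ = 30.54 kN.
σ_{brass} = P/A₁ = 30540/925 = 33.02 MPa, tensile.

σ ≈ 33 MPa (tensile)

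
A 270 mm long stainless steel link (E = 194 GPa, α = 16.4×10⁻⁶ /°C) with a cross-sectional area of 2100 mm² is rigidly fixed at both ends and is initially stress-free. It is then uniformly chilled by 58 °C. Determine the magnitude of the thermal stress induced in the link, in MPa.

σ ≈ 185 MPa (tensile)

With length fixed, the mechanical strain must cancel the thermal strain αΔT = 16.4×10⁻⁶ × 58 = 951.2×10⁻⁶.
Hence σ = E·αΔT = 194×10³ × 951.2×10⁻⁶ = 184.5 MPa, tensile.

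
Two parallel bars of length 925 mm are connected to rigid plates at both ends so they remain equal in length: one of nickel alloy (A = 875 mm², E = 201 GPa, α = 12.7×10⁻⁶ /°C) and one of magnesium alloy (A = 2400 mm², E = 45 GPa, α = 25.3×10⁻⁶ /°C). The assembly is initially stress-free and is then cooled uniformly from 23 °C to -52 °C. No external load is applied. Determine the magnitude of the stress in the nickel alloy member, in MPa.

The magnesium alloy has the larger α, so on cooling it would change length more than the nickel alloy if both were free. The rigid plates force a common final length, so the magnesium alloy is put into tension and the nickel alloy into compression, with equal and opposite forces P (no external load).
Equating the net (thermal + elastic) strains gives |α₁ − α₂|·ΔT = P·[1/(A₁E₁) + 1/(A₂E₂)].
|α₁ − α₂|·ΔT = 12.6×10⁻⁶ × 75 = 0.000945.
1/(A₁E₁) + 1/(A₂E₂) = 1/(875×201×10³) + 1/(2400×45×10³) = 1.495×10⁻⁸ N⁻¹.
So P = 0.000945 / 1.495×10⁻⁸ = 63.23 kN.
σ_{nickel alloy} = P/A₁ = 63230/875 = 72.26 MPa, compressive.

σ ≈ 72.3 MPa (compressive)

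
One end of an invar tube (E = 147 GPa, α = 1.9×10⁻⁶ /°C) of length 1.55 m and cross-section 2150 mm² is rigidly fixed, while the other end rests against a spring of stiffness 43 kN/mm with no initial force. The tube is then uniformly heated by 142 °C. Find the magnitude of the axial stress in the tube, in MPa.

Free thermal expansion: δ_free = αΔT L = 1.9×10⁻⁶ × 142 × 1550 = 0.4182 mm.
With a force P in the spring, the elastic change of the tube is PL/(AE) and that of the spring is P/k; compatibility requires their sum to equal δ_free.
So P = δ_free / [L/(AE) + 1/k] = 0.4182 / [ 1550/(2150×147×10³) + 1/(43×10³) ].
P = 0.4182 / 2.816×10⁻⁵ = 14850 N.
σ = P/A = 14850/2150 = 6.907 MPa.

σ ≈ 6.91 MPa (compressive)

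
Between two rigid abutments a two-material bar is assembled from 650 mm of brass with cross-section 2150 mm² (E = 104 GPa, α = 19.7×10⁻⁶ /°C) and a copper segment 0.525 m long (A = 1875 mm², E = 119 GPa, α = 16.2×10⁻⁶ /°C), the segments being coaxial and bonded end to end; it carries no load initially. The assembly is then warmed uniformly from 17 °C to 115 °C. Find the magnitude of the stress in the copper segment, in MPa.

σ ≈ 212 MPa (compressive)

With the walls removed the bar would change length by δ_free = Σ αᵢΔT Lᵢ = 19.7×10⁻⁶×98×650 + 16.2×10⁻⁶×98×525 = 2.088 mm.
The walls prevent any net length change, so an axial force P (same in every segment) develops. Compatibility: P · Σ Lᵢ/(AᵢEᵢ) = δ_free.
Σ Lᵢ/(AᵢEᵢ) = 650/(2150×104×10³) + 525/(1875×119×10³) = 5.26×10⁻⁶ mm/N.
P = 2.088 / 5.26×10⁻⁶ = 397000 N = 397 kN, compressive.
σ_{copper} = P / A = 397000 / 1875 = 211.8 MPa.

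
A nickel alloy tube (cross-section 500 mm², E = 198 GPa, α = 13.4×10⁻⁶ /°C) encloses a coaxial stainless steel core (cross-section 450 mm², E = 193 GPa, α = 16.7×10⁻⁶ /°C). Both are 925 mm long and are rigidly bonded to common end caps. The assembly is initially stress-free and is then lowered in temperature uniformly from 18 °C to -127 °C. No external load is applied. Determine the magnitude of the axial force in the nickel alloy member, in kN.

P ≈ 22.1 kN (compressive in the nickel alloy)

The stainless steel has the larger α, so on cooling it would change length more than the nickel alloy if both were free. The rigid plates force a common final length, so the stainless steel is put into tension and the nickel alloy into compression, with equal and opposite forces P (no external load).
Setting the final lengths equal and cancelling L: (α₁ − α₂)ΔT = P/(A₁E₁) + P/(A₂E₂).
|α₁ − α₂|·ΔT = 3.3×10⁻⁶ × 145 = 0.0004785.
1/(A₁E₁) + 1/(A₂E₂) = 1/(500×198×10³) + 1/(450×193×10³) = 2.162×10⁻⁸ N⁻¹.
So P = 0.0004785 / 2.162×10⁻⁸ = 22.14 kN.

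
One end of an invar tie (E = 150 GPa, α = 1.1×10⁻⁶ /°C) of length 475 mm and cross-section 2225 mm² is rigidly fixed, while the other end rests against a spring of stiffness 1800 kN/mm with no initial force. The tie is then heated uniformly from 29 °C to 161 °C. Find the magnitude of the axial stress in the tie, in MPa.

The unrestrained thermal change is αΔT L = 1.1×10⁻⁶ × 132 × 475 = 0.06897 mm.
With a force P in the spring, the elastic change of the tie is PL/(AE) and that of the spring is P/k; compatibility requires their sum to equal δ_free.
P [ L/(AE) + 1/k ] = δ_free → P [ 475/(2225×150×10³) + 1/(1800×10³) ] = 0.06897.
P = 0.06897 / 1.979×10⁻⁶ = 34850 N.
σ = P/A = 34850/2225 = 15.67 MPa.

σ ≈ 15.7 MPa (compressive)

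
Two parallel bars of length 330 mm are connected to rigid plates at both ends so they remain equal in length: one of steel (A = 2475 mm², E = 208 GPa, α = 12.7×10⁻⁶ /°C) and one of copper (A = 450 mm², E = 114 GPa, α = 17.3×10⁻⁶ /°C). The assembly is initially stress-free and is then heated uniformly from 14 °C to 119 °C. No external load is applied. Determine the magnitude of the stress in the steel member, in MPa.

Both members must finish at the same length. With the larger α, the copper tends to over-expand; the plates restrain it, putting the copper in compression and the steel in tension. With no external load the two internal forces are equal and opposite, magnitude P.
Equating the net (thermal + elastic) strains gives |α₁ − α₂|·ΔT = P·[1/(A₁E₁) + 1/(A₂E₂)].
|α₁ − α₂|·ΔT = 4.6×10⁻⁶ × 105 = 0.000483.
1/(A₁E₁) + 1/(A₂E₂) = 1/(2475×208×10³) + 1/(450×114×10³) = 2.144×10⁻⁸ N⁻¹.
So P = 0.000483 / 2.144×10⁻⁸ = 22.53 kN.
σ_{steel} = P/A₁ = 22530/2475 = 9.104 MPa, tensile.

σ ≈ 9.1 MPa (tensile)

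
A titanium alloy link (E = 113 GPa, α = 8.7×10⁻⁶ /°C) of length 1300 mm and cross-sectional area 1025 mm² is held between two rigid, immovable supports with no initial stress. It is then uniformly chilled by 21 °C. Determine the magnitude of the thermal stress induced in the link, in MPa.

Because both ends are immovable the net strain is zero, and the suppressed thermal strain is αΔT = 8.7×10⁻⁶ × 21 = 182.7×10⁻⁶.
The stress required to suppress this strain is σ = Eε = 113×10³ × 182.7×10⁻⁶ = 20.65 MPa, tensile since the link is trying to contract.

σ ≈ 20.6 MPa (tensile)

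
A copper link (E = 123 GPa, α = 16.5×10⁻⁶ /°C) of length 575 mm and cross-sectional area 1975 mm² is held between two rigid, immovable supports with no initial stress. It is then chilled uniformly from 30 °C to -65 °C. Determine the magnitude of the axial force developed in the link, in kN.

With zero net strain, σ = E·αΔT = 123 GPa × 16.5×10⁻⁶ × 95 = 192.8 MPa.
P = AEαΔT = 1975 × 123×10³ × 16.5×10⁻⁶ × 95 = 380.8 kN (tensile).

P ≈ 381 kN (tensile)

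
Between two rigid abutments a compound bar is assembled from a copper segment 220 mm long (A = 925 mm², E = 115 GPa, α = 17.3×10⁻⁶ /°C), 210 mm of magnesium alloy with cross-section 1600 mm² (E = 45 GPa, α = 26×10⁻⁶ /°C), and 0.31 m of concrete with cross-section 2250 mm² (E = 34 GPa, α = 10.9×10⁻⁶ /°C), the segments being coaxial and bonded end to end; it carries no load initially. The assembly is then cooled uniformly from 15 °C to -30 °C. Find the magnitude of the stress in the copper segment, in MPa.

σ ≈ 68.1 MPa (tensile)

If the supports were absent, the total length change would be Σ αᵢΔT Lᵢ = 17.3×10⁻⁶×45×220 + 26×10⁻⁶×45×210 + 10.9×10⁻⁶×45×310 = 0.569 mm.
The walls prevent any net length change, so an axial force P (same in every segment) develops. Compatibility: P · Σ Lᵢ/(AᵢEᵢ) = δ_free.
The series flexibility is Σ Lᵢ/(AᵢEᵢ) = 220/(925×115×10³) + 210/(1600×45×10³) + 310/(2250×34×10³) = 9.037×10⁻⁶ mm/N.
Hence P = δ_free / Σ(L/AE) = 0.569/9.037×10⁻⁶ = 62.97 kN (tensile).
σ_{copper} = P / A = 62970 / 925 = 68.07 MPa.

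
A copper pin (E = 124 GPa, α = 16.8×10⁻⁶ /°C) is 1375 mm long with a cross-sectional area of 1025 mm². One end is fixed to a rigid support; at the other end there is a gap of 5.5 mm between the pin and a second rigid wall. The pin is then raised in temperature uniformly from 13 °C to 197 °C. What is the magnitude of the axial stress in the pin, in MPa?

σ ≈ 0 MPa

If the wall were absent the pin would grow by αΔT L = 16.8×10⁻⁶ × 184 × 1375 = 4.25 mm.
This is smaller than the 5.5 mm clearance, so the pin expands freely without reaching the stop — the stress is zero.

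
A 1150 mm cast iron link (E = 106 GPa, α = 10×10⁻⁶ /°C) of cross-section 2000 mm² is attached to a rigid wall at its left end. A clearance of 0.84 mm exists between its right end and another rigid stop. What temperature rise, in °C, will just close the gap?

ΔT ≈ 73 °C

Contact occurs when the free expansion equals the gap: αΔT L = 0.84 mm.
ΔT = 0.84 / (10×10⁻⁶ × 1150) = 73.04 °C.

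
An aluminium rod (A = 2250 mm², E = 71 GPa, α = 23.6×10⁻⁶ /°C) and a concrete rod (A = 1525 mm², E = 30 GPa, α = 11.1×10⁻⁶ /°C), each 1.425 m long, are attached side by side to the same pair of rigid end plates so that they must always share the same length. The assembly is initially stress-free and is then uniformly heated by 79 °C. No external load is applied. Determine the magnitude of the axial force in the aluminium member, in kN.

Both members must finish at the same length. With the larger α, the aluminium tends to over-expand; the plates restrain it, putting the aluminium in compression and the concrete in tension. With no external load the two internal forces are equal and opposite, magnitude P.
Equating the net (thermal + elastic) strains gives |α₁ − α₂|·ΔT = P·[1/(A₁E₁) + 1/(A₂E₂)].
|α₁ − α₂|·ΔT = 12.5×10⁻⁶ × 79 = 0.0009875.
1/(A₁E₁) + 1/(A₂E₂) = 1/(2250×71×10³) + 1/(1525×30×10³) = 2.812×10⁻⁸ N⁻¹.
So P = 0.0009875 / 2.812×10⁻⁸ = 35.12 kN.

P ≈ 35.1 kN (compressive in the aluminium)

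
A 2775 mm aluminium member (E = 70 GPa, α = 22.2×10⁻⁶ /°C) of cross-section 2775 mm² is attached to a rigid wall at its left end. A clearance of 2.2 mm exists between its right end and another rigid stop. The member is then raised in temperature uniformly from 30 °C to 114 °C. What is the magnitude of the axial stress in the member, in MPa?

σ ≈ 75 MPa (compressive)

If the wall were absent the member would grow by αΔT L = 22.2×10⁻⁶ × 84 × 2775 = 5.175 mm.
This exceeds the 2.2 mm gap, so the wall pushes back. The portion of expansion that must be recovered elastically is δ_free − gap = 5.175 − 2.2 = 2.975 mm.
So σ = E(δ_free − g)/L = 70×10³ × 2.975/2775 = 75.04 MPa.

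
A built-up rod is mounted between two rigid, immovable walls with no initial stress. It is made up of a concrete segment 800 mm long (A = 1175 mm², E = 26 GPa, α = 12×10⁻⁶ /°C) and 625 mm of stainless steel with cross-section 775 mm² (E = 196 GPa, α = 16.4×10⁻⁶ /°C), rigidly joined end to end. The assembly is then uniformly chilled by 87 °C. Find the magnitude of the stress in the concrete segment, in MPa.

With the walls removed the bar would change length by δ_free = Σ αᵢΔT Lᵢ = 12×10⁻⁶×87×800 + 16.4×10⁻⁶×87×625 = 1.727 mm.
Since the ends are fixed, an axial force P builds up, equal in every segment, with P · Σ Lᵢ/(AᵢEᵢ) = δ_free.
Σ Lᵢ/(AᵢEᵢ) = 800/(1175×26×10³) + 625/(775×196×10³) = 3.03×10⁻⁵ mm/N.
So P = 1.727 / 3.03×10⁻⁵ = 56.99 kN, tensile.
σ_{concrete} = P / A = 56990 / 1175 = 48.5 MPa.

σ ≈ 48.5 MPa (tensile)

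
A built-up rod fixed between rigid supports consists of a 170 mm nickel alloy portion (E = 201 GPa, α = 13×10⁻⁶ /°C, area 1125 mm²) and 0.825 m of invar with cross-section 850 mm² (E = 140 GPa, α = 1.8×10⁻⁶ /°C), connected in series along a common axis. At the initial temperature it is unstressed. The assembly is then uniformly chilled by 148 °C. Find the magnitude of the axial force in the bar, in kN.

P ≈ 71.2 kN (tensile)

With the walls removed the bar would change length by δ_free = Σ αᵢΔT Lᵢ = 13×10⁻⁶×148×170 + 1.8×10⁻⁶×148×825 = 0.5469 mm.
The rigid supports impose zero overall length change; the single axial force P common to all segments must satisfy P Σ Lᵢ/(AᵢEᵢ) = δ_free.
The series flexibility is Σ Lᵢ/(AᵢEᵢ) = 170/(1125×201×10³) + 825/(850×140×10³) = 7.685×10⁻⁶ mm/N.
P = 0.5469 / 7.685×10⁻⁶ = 71160 N = 71.16 kN, tensile.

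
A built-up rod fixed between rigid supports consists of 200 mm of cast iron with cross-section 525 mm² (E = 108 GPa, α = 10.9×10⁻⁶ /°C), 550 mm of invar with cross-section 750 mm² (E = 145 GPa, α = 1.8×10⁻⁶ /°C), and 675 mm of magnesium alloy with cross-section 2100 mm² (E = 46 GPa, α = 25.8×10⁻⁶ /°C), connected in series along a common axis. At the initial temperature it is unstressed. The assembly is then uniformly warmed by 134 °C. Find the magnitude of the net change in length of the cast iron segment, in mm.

Free thermal expansion of the whole bar: Σ αᵢΔT Lᵢ = 10.9×10⁻⁶×134×200 + 1.8×10⁻⁶×134×550 + 25.8×10⁻⁶×134×675 = 2.758 mm.
Since the ends are fixed, an axial force P builds up, equal in every segment, with P · Σ Lᵢ/(AᵢEᵢ) = δ_free.
The series flexibility is Σ Lᵢ/(AᵢEᵢ) = 200/(525×108×10³) + 550/(750×145×10³) + 675/(2100×46×10³) = 1.557×10⁻⁵ mm/N.
Hence P = δ_free / Σ(L/AE) = 2.758/1.557×10⁻⁵ = 177.1 kN (compressive).
For the cast iron segment, free thermal change = 10.9×10⁻⁶×134×200 = 0.2921 mm and elastic change from P = 177100×200/(525×108×10³) = 0.6248 mm; these oppose, so the net change is 0.333 mm (segment shortens).

|ΔL| ≈ 0.333 mm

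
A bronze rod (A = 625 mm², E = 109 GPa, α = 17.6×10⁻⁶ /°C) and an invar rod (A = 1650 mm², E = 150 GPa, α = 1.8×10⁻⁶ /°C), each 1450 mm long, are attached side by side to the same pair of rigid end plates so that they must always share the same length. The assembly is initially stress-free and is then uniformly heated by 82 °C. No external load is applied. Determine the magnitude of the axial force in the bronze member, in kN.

The bronze has the larger α, so on heating it would change length more than the invar if both were free. The rigid plates force a common final length, so the bronze is put into compression and the invar into tension, with equal and opposite forces P (no external load).
Equating the net (thermal + elastic) strains gives |α₁ − α₂|·ΔT = P·[1/(A₁E₁) + 1/(A₂E₂)].
|α₁ − α₂|·ΔT = 15.8×10⁻⁶ × 82 = 0.001296.
1/(A₁E₁) + 1/(A₂E₂) = 1/(625×109×10³) + 1/(1650×150×10³) = 1.872×10⁻⁸ N⁻¹.
P = 0.001296 / 1.872×10⁻⁸ = 69210 N = 69.21 kN.

P ≈ 69.2 kN (compressive in the bronze)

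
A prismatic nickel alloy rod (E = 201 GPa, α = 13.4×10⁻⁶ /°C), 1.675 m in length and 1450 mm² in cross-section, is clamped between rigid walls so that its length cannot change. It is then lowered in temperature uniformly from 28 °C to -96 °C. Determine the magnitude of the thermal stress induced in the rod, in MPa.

σ ≈ 334 MPa (tensile)

The supports are rigid, so the total axial strain is zero. The restrained thermal strain is ε = αΔT = 13.4×10⁻⁶ × 124 = 1661.6×10⁻⁶.
Hence σ = E·αΔT = 201×10³ × 1661.6×10⁻⁶ = 334 MPa, tensile.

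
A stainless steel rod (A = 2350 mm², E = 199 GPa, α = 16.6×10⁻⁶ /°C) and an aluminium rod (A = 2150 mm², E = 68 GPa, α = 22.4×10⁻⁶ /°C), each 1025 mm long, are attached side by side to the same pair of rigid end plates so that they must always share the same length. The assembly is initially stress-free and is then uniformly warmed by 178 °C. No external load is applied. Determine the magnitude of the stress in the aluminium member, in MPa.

The aluminium has the larger α, so on heating it would change length more than the stainless steel if both were free. The rigid plates force a common final length, so the aluminium is put into compression and the stainless steel into tension, with equal and opposite forces P (no external load).
Setting the final lengths equal and cancelling L: (α₁ − α₂)ΔT = P/(A₁E₁) + P/(A₂E₂).
|α₁ − α₂|·ΔT = 5.8×10⁻⁶ × 178 = 0.001032.
1/(A₁E₁) + 1/(A₂E₂) = 1/(2350×199×10³) + 1/(2150×68×10³) = 8.978×10⁻⁹ N⁻¹.
So P = 0.001032 / 8.978×10⁻⁹ = 115 kN.
σ_{aluminium} = P/A₂ = 115000/2150 = 53.48 MPa, compressive.

σ ≈ 53.5 MPa (compressive)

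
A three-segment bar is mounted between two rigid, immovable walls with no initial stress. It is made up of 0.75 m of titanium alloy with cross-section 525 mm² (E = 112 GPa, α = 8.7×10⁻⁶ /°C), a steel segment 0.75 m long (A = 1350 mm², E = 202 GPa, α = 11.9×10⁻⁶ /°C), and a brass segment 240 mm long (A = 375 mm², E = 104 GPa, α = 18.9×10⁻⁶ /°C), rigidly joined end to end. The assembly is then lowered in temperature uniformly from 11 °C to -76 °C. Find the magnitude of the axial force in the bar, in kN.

P ≈ 80.3 kN (tensile)

If the supports were absent, the total length change would be Σ αᵢΔT Lᵢ = 8.7×10⁻⁶×87×750 + 11.9×10⁻⁶×87×750 + 18.9×10⁻⁶×87×240 = 1.739 mm.
The walls prevent any net length change, so an axial force P (same in every segment) develops. Compatibility: P · Σ Lᵢ/(AᵢEᵢ) = δ_free.
Σ Lᵢ/(AᵢEᵢ) = 750/(525×112×10³) + 750/(1350×202×10³) + 240/(375×104×10³) = 2.166×10⁻⁵ mm/N.
So P = 1.739 / 2.166×10⁻⁵ = 80.28 kN, tensile.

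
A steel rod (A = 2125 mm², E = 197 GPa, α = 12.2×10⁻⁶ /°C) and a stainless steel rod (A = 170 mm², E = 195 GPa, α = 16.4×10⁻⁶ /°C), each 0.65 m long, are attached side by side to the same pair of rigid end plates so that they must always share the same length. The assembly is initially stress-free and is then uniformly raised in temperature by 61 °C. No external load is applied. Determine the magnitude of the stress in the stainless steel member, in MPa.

σ ≈ 46.3 MPa (compressive)

Equilibrium of a rigid end plate with no external load gives equal and opposite internal forces ±P in the two members. Since α_{stainless steel} > α_{steel}, heating drives the stainless steel into compression and the steel into tension.
Equating the net (thermal + elastic) strains gives |α₁ − α₂|·ΔT = P·[1/(A₁E₁) + 1/(A₂E₂)].
|α₁ − α₂|·ΔT = 4.2×10⁻⁶ × 61 = 0.0002562.
1/(A₁E₁) + 1/(A₂E₂) = 1/(2125×197×10³) + 1/(170×195×10³) = 3.255×10⁻⁸ N⁻¹.
P = 0.0002562 / 3.255×10⁻⁸ = 7870 N = 7.87 kN.
σ_{stainless steel} = P/A₂ = 7870/170 = 46.29 MPa, compressive.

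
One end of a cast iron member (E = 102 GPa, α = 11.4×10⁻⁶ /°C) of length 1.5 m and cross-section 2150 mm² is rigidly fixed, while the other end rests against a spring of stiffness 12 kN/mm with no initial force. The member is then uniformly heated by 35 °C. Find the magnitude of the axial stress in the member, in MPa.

The unrestrained thermal change is αΔT L = 11.4×10⁻⁶ × 35 × 1500 = 0.5985 mm.
Let P be the compressive force at the spring. The member shortens elastically by PL/(AE) and the spring compresses by P/k; together these equal δ_free.
P [ L/(AE) + 1/k ] = δ_free → P [ 1500/(2150×102×10³) + 1/(12×10³) ] = 0.5985.
P = 0.5985 / 9.017×10⁻⁵ = 6637 N.
σ = P/A = 6637/2150 = 3.087 MPa.

σ ≈ 3.09 MPa (compressive)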